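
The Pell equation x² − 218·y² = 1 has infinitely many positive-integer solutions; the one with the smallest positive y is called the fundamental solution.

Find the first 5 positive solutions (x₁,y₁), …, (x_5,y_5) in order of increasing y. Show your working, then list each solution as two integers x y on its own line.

126003 8534
31753512017 2150619204
8002075549230099 541968943114690
2016571050827526816577 136579425476409948936
508188004226839647389073363 34418834696066196648450926

√218 → a₀=14, period (1,3,3,1,28); ℓ=5 odd so k=9
i=0: a=14 ⇒ p=14, q=1
i=1: a=1 ⇒ p=15, q=1
i=2: a=3 ⇒ p=59, q=4
…
i=4: a=1 ⇒ p=251, q=17
i=5: a=28 ⇒ p=7220, q=489
i=6: a=1 ⇒ p=7471, q=506
i=7: a=3 ⇒ p=29633, q=2007
i=8: a=3 ⇒ p=96370, q=6527
i=9: a=1 ⇒ p=126003, q=8534
(x₁, y₁) = (126003, 8534);  126003² − 218·8534² = 1 ✓
(x_2, y_2) = (126003·126003 + 218·8534·8534, 126003·8534 + 8534·126003) = (31753512017, 2150619204)
(x_3, y_3) = (126003·31753512017 + 218·8534·2150619204, 126003·2150619204 + 8534·31753512017) = (8002075549230099, 541968943114690)
(x_4, y_4) = (126003·8002075549230099 + 218·8534·541968943114690, 126003·541968943114690 + 8534·8002075549230099) = (2016571050827526816577, 136579425476409948936)
(x_5, y_5) = (126003·2016571050827526816577 + 218·8534·136579425476409948936, 126003·136579425476409948936 + 8534·2016571050827526816577) = (508188004226839647389073363, 34418834696066196648450926)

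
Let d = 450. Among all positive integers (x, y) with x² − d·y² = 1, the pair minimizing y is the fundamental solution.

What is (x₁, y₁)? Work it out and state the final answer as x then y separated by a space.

19601 924

[21; 4,1,2,4,2,1,4,42] for √450; ℓ=8 ⇒ convergent index 7
step 0: (21, 1)  from 21·(1,0) + (0,1)
step 1: (85, 4)  from 4·(21,1) + (1,0)
…
step 3: (297, 14)  from 2·(106,5) + (85,4)
…
step 6: (4179, 197)  from 1·(2885,136) + (1294,61)
step 7: (19601, 924)  from 4·(4179,197) + (2885,136)
→ (19601, 924).  Check: 19601²=384199201, 450·924²=384199200, difference 1.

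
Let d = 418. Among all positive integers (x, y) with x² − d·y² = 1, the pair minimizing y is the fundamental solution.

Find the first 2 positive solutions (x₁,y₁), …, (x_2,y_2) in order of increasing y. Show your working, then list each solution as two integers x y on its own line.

√418 → a₀=20, period (2,4,20,4,2,40); ℓ=6 even so k=5
step 0: (20, 1)  from 20·(1,0) + (0,1)
step 1: (41, 2)  from 2·(20,1) + (1,0)
…
step 3: (3721, 182)  from 20·(184,9) + (41,2)
step 4: (15068, 737)  from 4·(3721,182) + (184,9)
step 5: (33857, 1656)  from 2·(15068,737) + (3721,182)
fundamental: x₁=33857, y₁=1656  (since 1146296449 − 418·2742336 = 1)
n=2: (33857,1656)∘(33857,1656) = (33857·33857+418·1656·1656, 33857·1656+1656·33857) = (2292592897,112134384)

33857 1656
2292592897 112134384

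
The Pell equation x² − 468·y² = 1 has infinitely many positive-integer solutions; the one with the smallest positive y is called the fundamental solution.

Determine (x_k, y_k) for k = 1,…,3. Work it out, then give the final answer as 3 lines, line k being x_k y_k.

649 30
842401 38940
1093435849 50544090

d=468: √d = [21; 1,1,1,2,1,1,1,42] (ℓ=8, even), read p_7/q_7
i=0: a=21 ⇒ p=21, q=1
…
i=6: a=1 ⇒ p=411, q=19
i=7: a=1 ⇒ p=649, q=30
(x₁, y₁) = (649, 30);  649² − 468·30² = 1 ✓
k=2:  x_2 = 649·649+468·30·30 = 842401,  y_2 = 649·30+30·649 = 38940
k=3:  x_3 = 649·842401+468·30·38940 = 1093435849,  y_3 = 649·38940+30·842401 = 50544090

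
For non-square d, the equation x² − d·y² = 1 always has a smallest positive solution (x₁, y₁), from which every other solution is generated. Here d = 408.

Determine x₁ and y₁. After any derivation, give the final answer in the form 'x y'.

101 5

d=408: √d = [20; 5,40] (ℓ=2, even), read p_1/q_1
a_0=20:  p_0=20·1+0=20,  q_0=20·0+1=1
a_1=5:  p_1=5·20+1=101,  q_1=5·1+0=5
→ (101, 5).  Check: 101²=10201, 408·5²=10200, difference 1.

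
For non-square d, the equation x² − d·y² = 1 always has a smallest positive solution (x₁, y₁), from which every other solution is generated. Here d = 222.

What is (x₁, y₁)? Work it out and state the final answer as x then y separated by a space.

149 10

d=222: √d = [14; 1,8,1,28] (ℓ=4, even), read p_3/q_3
k=0  a_k=14  p_k/q_k = 14/1
…
k=2  a_k=8  p_k/q_k = 134/9
k=3  a_k=1  p_k/q_k = 149/10
fundamental: x₁=149, y₁=10  (since 22201 − 222·100 = 1)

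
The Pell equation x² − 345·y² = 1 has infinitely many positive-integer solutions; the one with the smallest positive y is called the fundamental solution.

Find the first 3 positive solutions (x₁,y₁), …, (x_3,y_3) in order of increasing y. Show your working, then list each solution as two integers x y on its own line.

[18; 1,1,2,1,6,1,2,1,1,36] for √345; ℓ=10 ⇒ convergent index 9
i=0: a=18 ⇒ p=18, q=1
i=1: a=1 ⇒ p=19, q=1
i=2: a=1 ⇒ p=37, q=2
i=3: a=2 ⇒ p=93, q=5
i=4: a=1 ⇒ p=130, q=7
i=5: a=6 ⇒ p=873, q=47
i=6: a=1 ⇒ p=1003, q=54
i=7: a=2 ⇒ p=2879, q=155
i=8: a=1 ⇒ p=3882, q=209
i=9: a=1 ⇒ p=6761, q=364
(x₁, y₁) = (6761, 364);  6761² − 345·364² = 1 ✓
k=2:  x_2 = 6761·6761+345·364·364 = 91422241,  y_2 = 6761·364+364·6761 = 4922008
k=3:  x_3 = 6761·91422241+345·364·4922008 = 1236211536041,  y_3 = 6761·4922008+364·91422241 = 66555391812

6761 364
91422241 4922008
1236211536041 66555391812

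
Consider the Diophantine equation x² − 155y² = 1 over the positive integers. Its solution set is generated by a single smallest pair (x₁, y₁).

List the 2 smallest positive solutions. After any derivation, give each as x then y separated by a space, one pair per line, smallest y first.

√155 → a₀=12, period (2,4,2,24); ℓ=4 even so k=3
i=0: a=12 ⇒ p=12, q=1
i=1: a=2 ⇒ p=25, q=2
i=2: a=4 ⇒ p=112, q=9
i=3: a=2 ⇒ p=249, q=20
(x₁, y₁) = (249, 20);  249² − 155·20² = 1 ✓
k=2:  x_2 = 249·249+155·20·20 = 124001,  y_2 = 249·20+20·249 = 9960

249 20
124001 9960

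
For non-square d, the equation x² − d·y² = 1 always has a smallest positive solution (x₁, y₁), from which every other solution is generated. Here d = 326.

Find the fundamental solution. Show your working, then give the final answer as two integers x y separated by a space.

325 18

√326 = [18; 18,36, …], period ℓ=2 (even) → k=1
step 0: (18, 1)  from 18·(1,0) + (0,1)
step 1: (325, 18)  from 18·(18,1) + (1,0)
→ (325, 18).  Check: 325²=105625, 326·18²=105624, difference 1.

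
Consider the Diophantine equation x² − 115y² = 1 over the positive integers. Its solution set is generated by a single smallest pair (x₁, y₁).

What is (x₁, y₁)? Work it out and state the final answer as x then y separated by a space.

1126 105

√115 → a₀=10, period (1,2,1,1,1,1,1,2,1,20); ℓ=10 even so k=9
step 0: (10, 1)  from 10·(1,0) + (0,1)
step 1: (11, 1)  from 1·(10,1) + (1,0)
step 2: (32, 3)  from 2·(11,1) + (10,1)
…
step 4: (75, 7)  from 1·(43,4) + (32,3)
…
step 7: (311, 29)  from 1·(193,18) + (118,11)
step 8: (815, 76)  from 2·(311,29) + (193,18)
step 9: (1126, 105)  from 1·(815,76) + (311,29)
(x₁, y₁) = (1126, 105);  1126² − 115·105² = 1 ✓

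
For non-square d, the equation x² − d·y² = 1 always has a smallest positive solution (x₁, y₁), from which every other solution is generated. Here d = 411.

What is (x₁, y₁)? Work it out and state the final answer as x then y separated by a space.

√411 → a₀=20, period (3,1,1,1,19,1,1,1,3,40); ℓ=10 even so k=9
a_0=20:  p_0=20·1+0=20,  q_0=20·0+1=1
…
a_4=1:  p_4=1·142+81=223,  q_4=1·7+4=11
…
a_6=1:  p_6=1·4379+223=4602,  q_6=1·216+11=227
…
a_8=1:  p_8=1·8981+4602=13583,  q_8=1·443+227=670
a_9=3:  p_9=3·13583+8981=49730,  q_9=3·670+443=2453
fundamental: x₁=49730, y₁=2453  (since 2473072900 − 411·6017209 = 1)

49730 2453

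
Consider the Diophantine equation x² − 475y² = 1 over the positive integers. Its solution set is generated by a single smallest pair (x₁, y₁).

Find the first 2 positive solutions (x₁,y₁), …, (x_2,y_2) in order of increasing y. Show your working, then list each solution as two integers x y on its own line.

57799 2652
6681448801 306565896

√475 → a₀=21, period (1,3,1,6,2,6,1,3,1,42); ℓ=10 even so k=9
step 0: (21, 1)  from 21·(1,0) + (0,1)
…
step 6: (10287, 472)  from 6·(1591,73) + (741,34)
…
step 8: (45921, 2107)  from 3·(11878,545) + (10287,472)
step 9: (57799, 2652)  from 1·(45921,2107) + (11878,545)
(x₁, y₁) = (57799, 2652);  57799² − 475·2652² = 1 ✓
n=2: (57799,2652)∘(57799,2652) = (57799·57799+475·2652·2652, 57799·2652+2652·57799) = (6681448801,306565896)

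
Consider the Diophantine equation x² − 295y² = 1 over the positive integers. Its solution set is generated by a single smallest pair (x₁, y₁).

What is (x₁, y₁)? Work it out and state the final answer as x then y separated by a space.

√295 → a₀=17, period (5,1,2,3,2,6,2,3,2,1,5,34); ℓ=12 even so k=11
a_0=17:  p_0=17·1+0=17,  q_0=17·0+1=1
…
a_6=6:  p_6=6·2250+979=14479,  q_6=6·131+57=843
a_7=2:  p_7=2·14479+2250=31208,  q_7=2·843+131=1817
a_8=3:  p_8=3·31208+14479=108103,  q_8=3·1817+843=6294
…
a_10=1:  p_10=1·247414+108103=355517,  q_10=1·14405+6294=20699
a_11=5:  p_11=5·355517+247414=2024999,  q_11=5·20699+14405=117900
→ (2024999, 117900).  Check: 2024999²=4100620950001, 295·117900²=4100620950000, difference 1.

2024999 117900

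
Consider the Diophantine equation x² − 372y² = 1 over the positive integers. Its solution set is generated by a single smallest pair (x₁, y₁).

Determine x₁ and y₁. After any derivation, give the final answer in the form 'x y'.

12151 630

√372 → a₀=19, period (3,2,12,2,3,38); ℓ=6 even so k=5
step 0: (19, 1)  from 19·(1,0) + (0,1)
…
step 2: (135, 7)  from 2·(58,3) + (19,1)
step 3: (1678, 87)  from 12·(135,7) + (58,3)
step 4: (3491, 181)  from 2·(1678,87) + (135,7)
step 5: (12151, 630)  from 3·(3491,181) + (1678,87)
(x₁, y₁) = (12151, 630);  12151² − 372·630² = 1 ✓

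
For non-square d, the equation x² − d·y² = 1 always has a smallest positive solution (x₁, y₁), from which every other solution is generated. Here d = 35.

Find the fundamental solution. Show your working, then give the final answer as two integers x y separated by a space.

√35 = [5; 1,10, …], period ℓ=2 (even) → k=1
i=0: a=5 ⇒ p=5, q=1
i=1: a=1 ⇒ p=6, q=1
(x₁, y₁) = (6, 1);  6² − 35·1² = 1 ✓

6 1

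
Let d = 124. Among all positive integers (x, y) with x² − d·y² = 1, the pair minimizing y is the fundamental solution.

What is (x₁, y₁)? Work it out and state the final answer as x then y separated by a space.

√124 = [11; 7,2,1,1,1,…,2,7,22, …], period ℓ=16 (even) → k=15
step 0: (11, 1)  from 11·(1,0) + (0,1)
…
step 3: (245, 22)  from 1·(167,15) + (78,7)
…
step 12: (152167, 13665)  from 1·(84875,7622) + (67292,6043)
…
step 14: (626251, 56239)  from 2·(237042,21287) + (152167,13665)
step 15: (4620799, 414960)  from 7·(626251,56239) + (237042,21287)
(x₁, y₁) = (4620799, 414960);  4620799² − 124·414960² = 1 ✓

4620799 414960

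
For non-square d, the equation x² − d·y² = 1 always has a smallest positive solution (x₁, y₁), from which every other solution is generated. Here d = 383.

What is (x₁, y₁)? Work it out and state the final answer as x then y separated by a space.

18768 959

√383 → a₀=19, period (1,1,3,19,3,1,1,38); ℓ=8 even so k=7
i=0: a=19 ⇒ p=19, q=1
i=1: a=1 ⇒ p=20, q=1
…
i=5: a=3 ⇒ p=8063, q=412
i=6: a=1 ⇒ p=10705, q=547
i=7: a=1 ⇒ p=18768, q=959
(x₁, y₁) = (18768, 959);  18768² − 383·959² = 1 ✓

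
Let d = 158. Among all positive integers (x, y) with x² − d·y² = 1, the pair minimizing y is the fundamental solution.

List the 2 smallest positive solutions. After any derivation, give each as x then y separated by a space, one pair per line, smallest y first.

7743 616
119908097 9539376

√158 = [12; 1,1,3,12,3,1,1,24, …], period ℓ=8 (even) → k=7
a_0=12:  p_0=12·1+0=12,  q_0=12·0+1=1
a_1=1:  p_1=1·12+1=13,  q_1=1·1+0=1
…
a_3=3:  p_3=3·25+13=88,  q_3=3·2+1=7
a_4=12:  p_4=12·88+25=1081,  q_4=12·7+2=86
a_5=3:  p_5=3·1081+88=3331,  q_5=3·86+7=265
a_6=1:  p_6=1·3331+1081=4412,  q_6=1·265+86=351
a_7=1:  p_7=1·4412+3331=7743,  q_7=1·351+265=616
(x₁, y₁) = (7743, 616);  7743² − 158·616² = 1 ✓
(7743+616√158)^2 = 119908097 + 9539376√158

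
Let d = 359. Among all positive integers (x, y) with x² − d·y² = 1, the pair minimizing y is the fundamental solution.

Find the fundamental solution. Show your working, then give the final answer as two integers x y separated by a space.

√359 = [18; 1,17,1,36, …], period ℓ=4 (even) → k=3
a_0=18:  p_0=18·1+0=18,  q_0=18·0+1=1
…
a_2=17:  p_2=17·19+18=341,  q_2=17·1+1=18
a_3=1:  p_3=1·341+19=360,  q_3=1·18+1=19
fundamental: x₁=360, y₁=19  (since 129600 − 359·361 = 1)

360 19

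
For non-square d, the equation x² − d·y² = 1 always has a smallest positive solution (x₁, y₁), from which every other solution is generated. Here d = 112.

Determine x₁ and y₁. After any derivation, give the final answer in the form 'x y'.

√112 → a₀=10, period (1,1,2,1,1,20); ℓ=6 even so k=5
step 0: (10, 1)  from 10·(1,0) + (0,1)
step 1: (11, 1)  from 1·(10,1) + (1,0)
step 2: (21, 2)  from 1·(11,1) + (10,1)
step 3: (53, 5)  from 2·(21,2) + (11,1)
step 4: (74, 7)  from 1·(53,5) + (21,2)
step 5: (127, 12)  from 1·(74,7) + (53,5)
fundamental: x₁=127, y₁=12  (since 16129 − 112·144 = 1)

127 12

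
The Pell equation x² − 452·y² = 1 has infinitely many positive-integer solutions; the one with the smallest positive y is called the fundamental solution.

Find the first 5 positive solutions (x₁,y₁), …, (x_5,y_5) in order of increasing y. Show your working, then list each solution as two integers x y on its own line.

1204353 56648
2900932297217 136448377488
6987493029899166849 328664025545553880
16830816386073401651890177 791655010315592455701792
40540488414026331506287881514113 1906864173276900777578095047272

[21; 3,1,5,3,10,3,5,1,3,42] for √452; ℓ=10 ⇒ convergent index 9
i=0: a=21 ⇒ p=21, q=1
i=1: a=3 ⇒ p=64, q=3
i=2: a=1 ⇒ p=85, q=4
i=3: a=5 ⇒ p=489, q=23
…
i=6: a=3 ⇒ p=49579, q=2332
i=7: a=5 ⇒ p=263904, q=12413
i=8: a=1 ⇒ p=313483, q=14745
i=9: a=3 ⇒ p=1204353, q=56648
(x₁, y₁) = (1204353, 56648);  1204353² − 452·56648² = 1 ✓
(x_2, y_2) = (1204353·1204353 + 452·56648·56648, 1204353·56648 + 56648·1204353) = (2900932297217, 136448377488)
(x_3, y_3) = (1204353·2900932297217 + 452·56648·136448377488, 1204353·136448377488 + 56648·2900932297217) = (6987493029899166849, 328664025545553880)
(x_4, y_4) = (1204353·6987493029899166849 + 452·56648·328664025545553880, 1204353·328664025545553880 + 56648·6987493029899166849) = (16830816386073401651890177, 791655010315592455701792)
(x_5, y_5) = (1204353·16830816386073401651890177 + 452·56648·791655010315592455701792, 1204353·791655010315592455701792 + 56648·16830816386073401651890177) = (40540488414026331506287881514113, 1906864173276900777578095047272)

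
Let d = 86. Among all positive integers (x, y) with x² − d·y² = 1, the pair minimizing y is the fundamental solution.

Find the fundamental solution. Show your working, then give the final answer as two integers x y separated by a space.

10405 1122

[9; 3,1,1,1,8,1,1,1,3,18] for √86; ℓ=10 ⇒ convergent index 9
a_0=9:  p_0=9·1+0=9,  q_0=9·0+1=1
a_1=3:  p_1=3·9+1=28,  q_1=3·1+0=3
…
a_8=1:  p_8=1·1864+983=2847,  q_8=1·201+106=307
a_9=3:  p_9=3·2847+1864=10405,  q_9=3·307+201=1122
fundamental: x₁=10405, y₁=1122  (since 108264025 − 86·1258884 = 1)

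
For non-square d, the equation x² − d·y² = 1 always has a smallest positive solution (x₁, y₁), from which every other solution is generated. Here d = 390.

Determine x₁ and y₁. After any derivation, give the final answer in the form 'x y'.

79 4

√390 → a₀=19, period (1,2,1,38); ℓ=4 even so k=3
a_0=19:  p_0=19·1+0=19,  q_0=19·0+1=1
…
a_2=2:  p_2=2·20+19=59,  q_2=2·1+1=3
a_3=1:  p_3=1·59+20=79,  q_3=1·3+1=4
fundamental: x₁=79, y₁=4  (since 6241 − 390·16 = 1)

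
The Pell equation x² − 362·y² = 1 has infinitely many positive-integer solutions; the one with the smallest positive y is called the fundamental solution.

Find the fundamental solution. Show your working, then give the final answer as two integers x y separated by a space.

d=362: √d = [19; 38] (ℓ=1, odd), read p_1/q_1
i=0: a=19 ⇒ p=19, q=1
i=1: a=38 ⇒ p=723, q=38
fundamental: x₁=723, y₁=38  (since 522729 − 362·1444 = 1)

723 38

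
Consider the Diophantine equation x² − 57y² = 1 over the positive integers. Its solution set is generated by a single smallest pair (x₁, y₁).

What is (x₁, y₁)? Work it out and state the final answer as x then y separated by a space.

[7; 1,1,4,1,1,14] for √57; ℓ=6 ⇒ convergent index 5
step 0: (7, 1)  from 7·(1,0) + (0,1)
…
step 4: (83, 11)  from 1·(68,9) + (15,2)
step 5: (151, 20)  from 1·(83,11) + (68,9)
fundamental: x₁=151, y₁=20  (since 22801 − 57·400 = 1)

151 20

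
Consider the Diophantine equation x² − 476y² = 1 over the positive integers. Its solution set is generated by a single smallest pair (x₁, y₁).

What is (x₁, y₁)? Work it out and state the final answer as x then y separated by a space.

√476 = [21; 1,4,2,10,2,4,1,42, …], period ℓ=8 (even) → k=7
step 0: (21, 1)  from 21·(1,0) + (0,1)
step 1: (22, 1)  from 1·(21,1) + (1,0)
…
step 4: (2509, 115)  from 10·(240,11) + (109,5)
…
step 6: (23541, 1079)  from 4·(5258,241) + (2509,115)
step 7: (28799, 1320)  from 1·(23541,1079) + (5258,241)
(x₁, y₁) = (28799, 1320);  28799² − 476·1320² = 1 ✓

28799 1320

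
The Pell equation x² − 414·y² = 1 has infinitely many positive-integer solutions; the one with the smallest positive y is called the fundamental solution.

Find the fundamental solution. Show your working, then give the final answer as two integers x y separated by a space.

24335 1196

√414 = [20; 2,1,7,2,7,1,2,40, …], period ℓ=8 (even) → k=7
a_0=20:  p_0=20·1+0=20,  q_0=20·0+1=1
…
a_6=1:  p_6=1·7447+997=8444,  q_6=1·366+49=415
a_7=2:  p_7=2·8444+7447=24335,  q_7=2·415+366=1196
→ (24335, 1196).  Check: 24335²=592192225, 414·1196²=592192224, difference 1.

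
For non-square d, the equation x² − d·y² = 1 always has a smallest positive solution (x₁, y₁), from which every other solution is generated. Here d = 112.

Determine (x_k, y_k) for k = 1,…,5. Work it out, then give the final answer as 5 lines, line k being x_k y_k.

d=112: √d = [10; 1,1,2,1,1,20] (ℓ=6, even), read p_5/q_5
i=0: a=10 ⇒ p=10, q=1
i=1: a=1 ⇒ p=11, q=1
i=2: a=1 ⇒ p=21, q=2
…
i=4: a=1 ⇒ p=74, q=7
i=5: a=1 ⇒ p=127, q=12
(x₁, y₁) = (127, 12);  127² − 112·12² = 1 ✓
(x_2, y_2) = (127·127 + 112·12·12, 127·12 + 12·127) = (32257, 3048)
(x_3, y_3) = (127·32257 + 112·12·3048, 127·3048 + 12·32257) = (8193151, 774180)
(x_4, y_4) = (127·8193151 + 112·12·774180, 127·774180 + 12·8193151) = (2081028097, 196638672)
(x_5, y_5) = (127·2081028097 + 112·12·196638672, 127·196638672 + 12·2081028097) = (528572943487, 49945448508)

127 12
32257 3048
8193151 774180
2081028097 196638672
528572943487 49945448508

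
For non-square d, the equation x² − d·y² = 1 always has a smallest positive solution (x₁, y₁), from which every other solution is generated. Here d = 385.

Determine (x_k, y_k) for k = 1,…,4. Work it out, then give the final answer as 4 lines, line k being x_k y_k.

95831 4884
18367161121 936077208
3520286834677271 179410429834812
674705215289547953281 34386161802063660336

√385 → a₀=19, period (1,1,1,1,1,…,1,1,38); ℓ=16 even so k=15
i=0: a=19 ⇒ p=19, q=1
…
i=5: a=1 ⇒ p=157, q=8
i=6: a=3 ⇒ p=569, q=29
…
i=10: a=3 ⇒ p=10262, q=523
…
i=14: a=1 ⇒ p=59551, q=3035
i=15: a=1 ⇒ p=95831, q=4884
→ (95831, 4884).  Check: 95831²=9183580561, 385·4884²=9183580560, difference 1.
n=2: (95831,4884)∘(95831,4884) = (95831·95831+385·4884·4884, 95831·4884+4884·95831) = (18367161121,936077208)
n=3: (18367161121,936077208)∘(95831,4884) = (95831·18367161121+385·4884·936077208, 95831·936077208+4884·18367161121) = (3520286834677271,179410429834812)
n=4: (3520286834677271,179410429834812)∘(95831,4884) = (95831·3520286834677271+385·4884·179410429834812, 95831·179410429834812+4884·3520286834677271) = (674705215289547953281,34386161802063660336)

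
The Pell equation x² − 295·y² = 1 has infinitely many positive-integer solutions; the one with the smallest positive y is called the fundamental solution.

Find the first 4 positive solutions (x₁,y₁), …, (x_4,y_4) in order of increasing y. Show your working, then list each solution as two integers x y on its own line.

d=295: √d = [17; 5,1,2,3,2,6,2,3,2,1,5,34] (ℓ=12, even), read p_11/q_11
k=0  a_k=17  p_k/q_k = 17/1
…
k=2  a_k=1  p_k/q_k = 103/6
k=3  a_k=2  p_k/q_k = 292/17
k=4  a_k=3  p_k/q_k = 979/57
…
k=8  a_k=3  p_k/q_k = 108103/6294
…
k=10  a_k=1  p_k/q_k = 355517/20699
k=11  a_k=5  p_k/q_k = 2024999/117900
fundamental: x₁=2024999, y₁=117900  (since 4100620950001 − 295·13900410000 = 1)
k=2:  x_2 = 2024999·2024999+295·117900·117900 = 8201241900001,  y_2 = 2024999·117900+117900·2024999 = 477494764200
k=3:  x_3 = 2024999·8201241900001+295·117900·477494764200 = 33215013292518224999,  y_3 = 2024999·477494764200+117900·8201241900001 = 1933852840020353700
k=4:  x_4 = 2024999·33215013292518224999+295·117900·1933852840020353700 = 134520737404664024967600001,  y_4 = 2024999·1933852840020353700+117900·33215013292518224999 = 7832100134376274949528400

2024999 117900
8201241900001 477494764200
33215013292518224999 1933852840020353700
134520737404664024967600001 7832100134376274949528400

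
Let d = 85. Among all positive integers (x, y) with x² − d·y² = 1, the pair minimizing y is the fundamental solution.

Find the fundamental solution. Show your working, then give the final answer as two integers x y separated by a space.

d=85: √d = [9; 4,1,1,4,18] (ℓ=5, odd), read p_9/q_9
i=0: a=9 ⇒ p=9, q=1
…
i=3: a=1 ⇒ p=83, q=9
…
i=8: a=1 ⇒ p=62739, q=6805
i=9: a=4 ⇒ p=285769, q=30996
→ (285769, 30996).  Check: 285769²=81663921361, 85·30996²=81663921360, difference 1.

285769 30996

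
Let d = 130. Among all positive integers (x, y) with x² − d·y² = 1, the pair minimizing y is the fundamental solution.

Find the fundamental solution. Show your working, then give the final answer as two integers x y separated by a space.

6499 570

[11; 2,2,22] for √130; ℓ=3 ⇒ convergent index 5
i=0: a=11 ⇒ p=11, q=1
i=1: a=2 ⇒ p=23, q=2
i=2: a=2 ⇒ p=57, q=5
i=3: a=22 ⇒ p=1277, q=112
i=4: a=2 ⇒ p=2611, q=229
i=5: a=2 ⇒ p=6499, q=570
(x₁, y₁) = (6499, 570);  6499² − 130·570² = 1 ✓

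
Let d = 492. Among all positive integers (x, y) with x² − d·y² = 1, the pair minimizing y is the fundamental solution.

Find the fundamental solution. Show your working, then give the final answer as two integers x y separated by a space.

29767 1342

[22; 5,1,1,10,1,1,5,44] for √492; ℓ=8 ⇒ convergent index 7
i=0: a=22 ⇒ p=22, q=1
…
i=2: a=1 ⇒ p=133, q=6
i=3: a=1 ⇒ p=244, q=11
i=4: a=10 ⇒ p=2573, q=116
…
i=6: a=1 ⇒ p=5390, q=243
i=7: a=5 ⇒ p=29767, q=1342
(x₁, y₁) = (29767, 1342);  29767² − 492·1342² = 1 ✓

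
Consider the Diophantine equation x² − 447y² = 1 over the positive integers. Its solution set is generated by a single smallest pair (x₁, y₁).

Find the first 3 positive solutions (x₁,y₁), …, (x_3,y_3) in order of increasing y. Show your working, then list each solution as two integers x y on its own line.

d=447: √d = [21; 7,42] (ℓ=2, even), read p_1/q_1
i=0: a=21 ⇒ p=21, q=1
i=1: a=7 ⇒ p=148, q=7
fundamental: x₁=148, y₁=7  (since 21904 − 447·49 = 1)
n=2: (148,7)∘(148,7) = (148·148+447·7·7, 148·7+7·148) = (43807,2072)
n=3: (43807,2072)∘(148,7) = (148·43807+447·7·2072, 148·2072+7·43807) = (12966724,613305)

148 7
43807 2072
12966724 613305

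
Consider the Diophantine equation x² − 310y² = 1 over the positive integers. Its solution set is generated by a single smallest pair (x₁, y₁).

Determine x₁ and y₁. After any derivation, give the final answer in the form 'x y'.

848719 48204

√310 = [17; 1,1,1,1,5,…,1,1,34, …], period ℓ=16 (even) → k=15
a_0=17:  p_0=17·1+0=17,  q_0=17·0+1=1
…
a_3=1:  p_3=1·35+18=53,  q_3=1·2+1=3
…
a_9=1:  p_9=1·5687+2060=7747,  q_9=1·323+117=440
…
a_14=1:  p_14=1·333702+181315=515017,  q_14=1·18953+10298=29251
a_15=1:  p_15=1·515017+333702=848719,  q_15=1·29251+18953=48204
fundamental: x₁=848719, y₁=48204  (since 720323940961 − 310·2323625616 = 1)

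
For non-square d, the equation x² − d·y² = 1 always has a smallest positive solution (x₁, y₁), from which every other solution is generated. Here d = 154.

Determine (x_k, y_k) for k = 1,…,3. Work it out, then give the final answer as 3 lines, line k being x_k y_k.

√154 = [12; 2,2,3,1,2,1,3,2,2,24, …], period ℓ=10 (even) → k=9
i=0: a=12 ⇒ p=12, q=1
…
i=4: a=1 ⇒ p=273, q=22
…
i=8: a=2 ⇒ p=8724, q=703
i=9: a=2 ⇒ p=21295, q=1716
(x₁, y₁) = (21295, 1716);  21295² − 154·1716² = 1 ✓
n=2: (21295,1716)∘(21295,1716) = (21295·21295+154·1716·1716, 21295·1716+1716·21295) = (906954049,73084440)
n=3: (906954049,73084440)∘(21295,1716) = (21295·906954049+154·1716·73084440, 21295·73084440+1716·906954049) = (38627172925615,3112666297884)

21295 1716
906954049 73084440
38627172925615 3112666297884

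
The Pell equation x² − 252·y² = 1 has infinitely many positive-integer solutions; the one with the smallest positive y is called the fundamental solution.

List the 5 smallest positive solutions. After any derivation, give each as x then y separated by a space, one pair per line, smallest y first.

127 8
32257 2032
8193151 516120
2081028097 131092448
528572943487 33296965672

d=252: √d = [15; 1,6,1,30] (ℓ=4, even), read p_3/q_3
a_0=15:  p_0=15·1+0=15,  q_0=15·0+1=1
a_1=1:  p_1=1·15+1=16,  q_1=1·1+0=1
a_2=6:  p_2=6·16+15=111,  q_2=6·1+1=7
a_3=1:  p_3=1·111+16=127,  q_3=1·7+1=8
(x₁, y₁) = (127, 8);  127² − 252·8² = 1 ✓
k=2:  x_2 = 127·127+252·8·8 = 32257,  y_2 = 127·8+8·127 = 2032
k=3:  x_3 = 127·32257+252·8·2032 = 8193151,  y_3 = 127·2032+8·32257 = 516120
k=4:  x_4 = 127·8193151+252·8·516120 = 2081028097,  y_4 = 127·516120+8·8193151 = 131092448
k=5:  x_5 = 127·2081028097+252·8·131092448 = 528572943487,  y_5 = 127·131092448+8·2081028097 = 33296965672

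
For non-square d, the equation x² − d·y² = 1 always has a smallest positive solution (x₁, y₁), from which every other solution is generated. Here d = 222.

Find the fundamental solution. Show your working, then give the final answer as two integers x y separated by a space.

[14; 1,8,1,28] for √222; ℓ=4 ⇒ convergent index 3
a_0=14:  p_0=14·1+0=14,  q_0=14·0+1=1
…
a_2=8:  p_2=8·15+14=134,  q_2=8·1+1=9
a_3=1:  p_3=1·134+15=149,  q_3=1·9+1=10
(x₁, y₁) = (149, 10);  149² − 222·10² = 1 ✓

149 10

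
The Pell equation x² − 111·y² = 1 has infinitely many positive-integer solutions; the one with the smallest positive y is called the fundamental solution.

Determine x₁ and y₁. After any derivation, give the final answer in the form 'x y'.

295 28

d=111: √d = [10; 1,1,6,1,1,20] (ℓ=6, even), read p_5/q_5
a_0=10:  p_0=10·1+0=10,  q_0=10·0+1=1
…
a_3=6:  p_3=6·21+11=137,  q_3=6·2+1=13
a_4=1:  p_4=1·137+21=158,  q_4=1·13+2=15
a_5=1:  p_5=1·158+137=295,  q_5=1·15+13=28
(x₁, y₁) = (295, 28);  295² − 111·28² = 1 ✓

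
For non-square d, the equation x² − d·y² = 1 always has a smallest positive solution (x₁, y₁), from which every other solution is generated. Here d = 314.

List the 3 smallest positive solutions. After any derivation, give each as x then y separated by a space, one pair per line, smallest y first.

[17; 1,2,1,1,2,1,34] for √314; ℓ=7 ⇒ convergent index 13
k=0  a_k=17  p_k/q_k = 17/1
k=1  a_k=1  p_k/q_k = 18/1
k=2  a_k=2  p_k/q_k = 53/3
k=3  a_k=1  p_k/q_k = 71/4
k=4  a_k=1  p_k/q_k = 124/7
k=5  a_k=2  p_k/q_k = 319/18
k=6  a_k=1  p_k/q_k = 443/25
…
k=9  a_k=2  p_k/q_k = 47029/2654
k=10  a_k=1  p_k/q_k = 62853/3547
k=11  a_k=1  p_k/q_k = 109882/6201
k=12  a_k=2  p_k/q_k = 282617/15949
k=13  a_k=1  p_k/q_k = 392499/22150
(x₁, y₁) = (392499, 22150);  392499² − 314·22150² = 1 ✓
(x_2, y_2) = (392499·392499 + 314·22150·22150, 392499·22150 + 22150·392499) = (308110930001, 17387705700)
(x_3, y_3) = (392499·308110930001 + 314·22150·17387705700, 392499·17387705700 + 22150·308110930001) = (241866463828532499, 13649314199066450)

392499 22150
308110930001 17387705700
241866463828532499 13649314199066450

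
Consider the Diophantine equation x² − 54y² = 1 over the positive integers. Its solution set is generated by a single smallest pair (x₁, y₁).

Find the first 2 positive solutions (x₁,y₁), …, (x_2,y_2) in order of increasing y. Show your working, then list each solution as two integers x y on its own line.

485 66
470449 64020

√54 → a₀=7, period (2,1,6,1,2,14); ℓ=6 even so k=5
a_0=7:  p_0=7·1+0=7,  q_0=7·0+1=1
a_1=2:  p_1=2·7+1=15,  q_1=2·1+0=2
a_2=1:  p_2=1·15+7=22,  q_2=1·2+1=3
a_3=6:  p_3=6·22+15=147,  q_3=6·3+2=20
a_4=1:  p_4=1·147+22=169,  q_4=1·20+3=23
a_5=2:  p_5=2·169+147=485,  q_5=2·23+20=66
fundamental: x₁=485, y₁=66  (since 235225 − 54·4356 = 1)
n=2: (485,66)∘(485,66) = (485·485+54·66·66, 485·66+66·485) = (470449,64020)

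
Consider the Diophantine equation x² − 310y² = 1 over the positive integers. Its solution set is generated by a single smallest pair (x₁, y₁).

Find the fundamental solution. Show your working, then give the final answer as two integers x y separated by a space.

848719 48204

d=310: √d = [17; 1,1,1,1,5,…,1,1,34] (ℓ=16, even), read p_15/q_15
a_0=17:  p_0=17·1+0=17,  q_0=17·0+1=1
a_1=1:  p_1=1·17+1=18,  q_1=1·1+0=1
a_2=1:  p_2=1·18+17=35,  q_2=1·1+1=2
a_3=1:  p_3=1·35+18=53,  q_3=1·2+1=3
…
a_5=5:  p_5=5·88+53=493,  q_5=5·5+3=28
a_6=3:  p_6=3·493+88=1567,  q_6=3·28+5=89
a_7=1:  p_7=1·1567+493=2060,  q_7=1·89+28=117
a_8=2:  p_8=2·2060+1567=5687,  q_8=2·117+89=323
a_9=1:  p_9=1·5687+2060=7747,  q_9=1·323+117=440
a_10=3:  p_10=3·7747+5687=28928,  q_10=3·440+323=1643
a_11=5:  p_11=5·28928+7747=152387,  q_11=5·1643+440=8655
a_12=1:  p_12=1·152387+28928=181315,  q_12=1·8655+1643=10298
…
a_14=1:  p_14=1·333702+181315=515017,  q_14=1·18953+10298=29251
a_15=1:  p_15=1·515017+333702=848719,  q_15=1·29251+18953=48204
(x₁, y₁) = (848719, 48204);  848719² − 310·48204² = 1 ✓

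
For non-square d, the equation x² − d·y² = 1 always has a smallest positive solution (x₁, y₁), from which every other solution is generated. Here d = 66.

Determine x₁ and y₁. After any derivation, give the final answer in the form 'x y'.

65 8

d=66: √d = [8; 8,16] (ℓ=2, even), read p_1/q_1
k=0  a_k=8  p_k/q_k = 8/1
k=1  a_k=8  p_k/q_k = 65/8
→ (65, 8).  Check: 65²=4225, 66·8²=4224, difference 1.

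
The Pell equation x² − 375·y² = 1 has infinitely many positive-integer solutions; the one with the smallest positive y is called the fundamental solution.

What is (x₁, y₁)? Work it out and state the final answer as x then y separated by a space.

15124 781

√375 = [19; 2,1,2,1,5,1,2,1,2,38, …], period ℓ=10 (even) → k=9
a_0=19:  p_0=19·1+0=19,  q_0=19·0+1=1
a_1=2:  p_1=2·19+1=39,  q_1=2·1+0=2
…
a_3=2:  p_3=2·58+39=155,  q_3=2·3+2=8
a_4=1:  p_4=1·155+58=213,  q_4=1·8+3=11
a_5=5:  p_5=5·213+155=1220,  q_5=5·11+8=63
a_6=1:  p_6=1·1220+213=1433,  q_6=1·63+11=74
a_7=2:  p_7=2·1433+1220=4086,  q_7=2·74+63=211
a_8=1:  p_8=1·4086+1433=5519,  q_8=1·211+74=285
a_9=2:  p_9=2·5519+4086=15124,  q_9=2·285+211=781
fundamental: x₁=15124, y₁=781  (since 228735376 − 375·609961 = 1)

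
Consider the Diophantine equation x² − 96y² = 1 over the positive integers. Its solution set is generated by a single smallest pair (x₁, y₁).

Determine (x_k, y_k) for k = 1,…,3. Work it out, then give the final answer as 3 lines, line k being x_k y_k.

49 5
4801 490
470449 48015

√96 = [9; 1,3,1,18, …], period ℓ=4 (even) → k=3
i=0: a=9 ⇒ p=9, q=1
i=1: a=1 ⇒ p=10, q=1
i=2: a=3 ⇒ p=39, q=4
i=3: a=1 ⇒ p=49, q=5
fundamental: x₁=49, y₁=5  (since 2401 − 96·25 = 1)
(49+5√96)^2 = 4801 + 490√96
(49+5√96)^3 = 470449 + 48015√96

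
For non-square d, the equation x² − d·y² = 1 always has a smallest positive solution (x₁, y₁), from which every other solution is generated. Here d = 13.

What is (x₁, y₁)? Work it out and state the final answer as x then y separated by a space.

649 180

[3; 1,1,1,1,6] for √13; ℓ=5 ⇒ convergent index 9
k=0  a_k=3  p_k/q_k = 3/1
k=1  a_k=1  p_k/q_k = 4/1
k=2  a_k=1  p_k/q_k = 7/2
…
k=4  a_k=1  p_k/q_k = 18/5
…
k=6  a_k=1  p_k/q_k = 137/38
…
k=8  a_k=1  p_k/q_k = 393/109
k=9  a_k=1  p_k/q_k = 649/180
(x₁, y₁) = (649, 180);  649² − 13·180² = 1 ✓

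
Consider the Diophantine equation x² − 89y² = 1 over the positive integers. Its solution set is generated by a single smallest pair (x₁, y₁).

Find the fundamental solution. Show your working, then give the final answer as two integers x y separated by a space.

d=89: √d = [9; 2,3,3,2,18] (ℓ=5, odd), read p_9/q_9
step 0: (9, 1)  from 9·(1,0) + (0,1)
…
step 2: (66, 7)  from 3·(19,2) + (9,1)
…
step 5: (9217, 977)  from 18·(500,53) + (217,23)
…
step 7: (66019, 6998)  from 3·(18934,2007) + (9217,977)
step 8: (216991, 23001)  from 3·(66019,6998) + (18934,2007)
step 9: (500001, 53000)  from 2·(216991,23001) + (66019,6998)
(x₁, y₁) = (500001, 53000);  500001² − 89·53000² = 1 ✓

500001 53000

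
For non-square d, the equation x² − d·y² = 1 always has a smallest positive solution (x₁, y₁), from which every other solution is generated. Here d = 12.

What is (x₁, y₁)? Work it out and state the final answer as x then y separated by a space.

7 2

d=12: √d = [3; 2,6] (ℓ=2, even), read p_1/q_1
k=0  a_k=3  p_k/q_k = 3/1
k=1  a_k=2  p_k/q_k = 7/2
(x₁, y₁) = (7, 2);  7² − 12·2² = 1 ✓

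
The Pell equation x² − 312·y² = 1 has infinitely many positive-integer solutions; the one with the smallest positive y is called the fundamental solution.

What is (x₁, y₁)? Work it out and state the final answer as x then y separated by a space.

√312 → a₀=17, period (1,1,1,34); ℓ=4 even so k=3
a_0=17:  p_0=17·1+0=17,  q_0=17·0+1=1
…
a_2=1:  p_2=1·18+17=35,  q_2=1·1+1=2
a_3=1:  p_3=1·35+18=53,  q_3=1·2+1=3
(x₁, y₁) = (53, 3);  53² − 312·3² = 1 ✓

53 3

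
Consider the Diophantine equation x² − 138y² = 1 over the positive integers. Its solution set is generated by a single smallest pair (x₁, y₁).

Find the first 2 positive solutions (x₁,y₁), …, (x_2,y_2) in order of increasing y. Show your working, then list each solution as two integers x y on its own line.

√138 → a₀=11, period (1,2,1,22); ℓ=4 even so k=3
a_0=11:  p_0=11·1+0=11,  q_0=11·0+1=1
a_1=1:  p_1=1·11+1=12,  q_1=1·1+0=1
a_2=2:  p_2=2·12+11=35,  q_2=2·1+1=3
a_3=1:  p_3=1·35+12=47,  q_3=1·3+1=4
→ (47, 4).  Check: 47²=2209, 138·4²=2208, difference 1.
(x_2, y_2) = (47·47 + 138·4·4, 47·4 + 4·47) = (4417, 376)

47 4
4417 376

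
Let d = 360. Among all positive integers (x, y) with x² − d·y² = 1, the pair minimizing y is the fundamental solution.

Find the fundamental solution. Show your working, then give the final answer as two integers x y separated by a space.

√360 = [18; 1,36, …], period ℓ=2 (even) → k=1
step 0: (18, 1)  from 18·(1,0) + (0,1)
step 1: (19, 1)  from 1·(18,1) + (1,0)
→ (19, 1).  Check: 19²=361, 360·1²=360, difference 1.

19 1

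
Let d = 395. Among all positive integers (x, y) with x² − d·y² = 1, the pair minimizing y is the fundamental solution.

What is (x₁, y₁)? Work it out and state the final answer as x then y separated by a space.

√395 → a₀=19, period (1,6,1,38); ℓ=4 even so k=3
step 0: (19, 1)  from 19·(1,0) + (0,1)
step 1: (20, 1)  from 1·(19,1) + (1,0)
step 2: (139, 7)  from 6·(20,1) + (19,1)
step 3: (159, 8)  from 1·(139,7) + (20,1)
→ (159, 8).  Check: 159²=25281, 395·8²=25280, difference 1.

159 8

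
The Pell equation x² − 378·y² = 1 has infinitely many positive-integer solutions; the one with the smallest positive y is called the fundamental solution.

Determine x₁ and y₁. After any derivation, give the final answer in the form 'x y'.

8749 450

√378 → a₀=19, period (2,3,1,4,1,3,2,38); ℓ=8 even so k=7
step 0: (19, 1)  from 19·(1,0) + (0,1)
step 1: (39, 2)  from 2·(19,1) + (1,0)
…
step 3: (175, 9)  from 1·(136,7) + (39,2)
step 4: (836, 43)  from 4·(175,9) + (136,7)
step 5: (1011, 52)  from 1·(836,43) + (175,9)
step 6: (3869, 199)  from 3·(1011,52) + (836,43)
step 7: (8749, 450)  from 2·(3869,199) + (1011,52)
→ (8749, 450).  Check: 8749²=76545001, 378·450²=76545000, difference 1.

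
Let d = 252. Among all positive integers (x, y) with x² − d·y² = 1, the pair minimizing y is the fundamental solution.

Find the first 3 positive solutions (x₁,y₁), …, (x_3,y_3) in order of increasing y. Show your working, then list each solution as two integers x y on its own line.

127 8
32257 2032
8193151 516120

√252 → a₀=15, period (1,6,1,30); ℓ=4 even so k=3
i=0: a=15 ⇒ p=15, q=1
…
i=2: a=6 ⇒ p=111, q=7
i=3: a=1 ⇒ p=127, q=8
→ (127, 8).  Check: 127²=16129, 252·8²=16128, difference 1.
k=2:  x_2 = 127·127+252·8·8 = 32257,  y_2 = 127·8+8·127 = 2032
k=3:  x_3 = 127·32257+252·8·2032 = 8193151,  y_3 = 127·2032+8·32257 = 516120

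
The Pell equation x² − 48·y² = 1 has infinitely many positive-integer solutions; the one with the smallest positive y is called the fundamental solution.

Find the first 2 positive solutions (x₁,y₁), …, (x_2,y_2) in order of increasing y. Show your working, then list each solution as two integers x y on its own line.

7 1
97 14

√48 = [6; 1,12, …], period ℓ=2 (even) → k=1
k=0  a_k=6  p_k/q_k = 6/1
k=1  a_k=1  p_k/q_k = 7/1
fundamental: x₁=7, y₁=1  (since 49 − 48·1 = 1)
k=2:  x_2 = 7·7+48·1·1 = 97,  y_2 = 7·1+1·7 = 14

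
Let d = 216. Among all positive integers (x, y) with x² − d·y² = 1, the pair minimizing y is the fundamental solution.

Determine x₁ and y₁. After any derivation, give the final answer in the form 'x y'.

485 33

√216 = [14; 1,2,3,2,1,28, …], period ℓ=6 (even) → k=5
step 0: (14, 1)  from 14·(1,0) + (0,1)
step 1: (15, 1)  from 1·(14,1) + (1,0)
step 2: (44, 3)  from 2·(15,1) + (14,1)
…
step 4: (338, 23)  from 2·(147,10) + (44,3)
step 5: (485, 33)  from 1·(338,23) + (147,10)
→ (485, 33).  Check: 485²=235225, 216·33²=235224, difference 1.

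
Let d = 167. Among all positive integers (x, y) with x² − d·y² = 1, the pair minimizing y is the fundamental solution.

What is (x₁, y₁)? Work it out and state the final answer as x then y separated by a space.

d=167: √d = [12; 1,11,1,24] (ℓ=4, even), read p_3/q_3
k=0  a_k=12  p_k/q_k = 12/1
…
k=2  a_k=11  p_k/q_k = 155/12
k=3  a_k=1  p_k/q_k = 168/13
→ (168, 13).  Check: 168²=28224, 167·13²=28223, difference 1.

168 13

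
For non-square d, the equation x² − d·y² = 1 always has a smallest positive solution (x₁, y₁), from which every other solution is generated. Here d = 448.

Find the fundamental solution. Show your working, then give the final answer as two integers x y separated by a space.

√448 = [21; 6,42, …], period ℓ=2 (even) → k=1
a_0=21:  p_0=21·1+0=21,  q_0=21·0+1=1
a_1=6:  p_1=6·21+1=127,  q_1=6·1+0=6
(x₁, y₁) = (127, 6);  127² − 448·6² = 1 ✓

127 6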